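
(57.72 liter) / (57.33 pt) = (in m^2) 2.854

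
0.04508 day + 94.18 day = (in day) 94.23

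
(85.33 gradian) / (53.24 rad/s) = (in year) 7.983e-10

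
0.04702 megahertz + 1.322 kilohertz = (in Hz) 4.834e+04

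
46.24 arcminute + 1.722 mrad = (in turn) 0.002415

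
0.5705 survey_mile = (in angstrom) 9.181e+12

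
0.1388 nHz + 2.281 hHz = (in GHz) 2.281e-07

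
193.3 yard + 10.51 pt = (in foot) 579.9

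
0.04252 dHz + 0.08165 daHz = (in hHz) 0.008208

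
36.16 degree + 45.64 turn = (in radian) 287.4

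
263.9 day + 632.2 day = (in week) 128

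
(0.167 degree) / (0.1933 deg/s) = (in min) 0.0144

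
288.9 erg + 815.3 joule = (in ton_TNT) 1.949e-07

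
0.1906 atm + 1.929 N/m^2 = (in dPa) 1.931e+05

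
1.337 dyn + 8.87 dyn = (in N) 0.0001021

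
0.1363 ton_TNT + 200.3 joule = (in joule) 5.703e+08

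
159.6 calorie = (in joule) 667.8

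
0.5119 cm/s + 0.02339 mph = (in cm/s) 1.558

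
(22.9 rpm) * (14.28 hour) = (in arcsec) 2.543e+10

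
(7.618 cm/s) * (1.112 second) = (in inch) 3.335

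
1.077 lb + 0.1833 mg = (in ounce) 17.23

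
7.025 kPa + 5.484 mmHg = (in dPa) 7.756e+04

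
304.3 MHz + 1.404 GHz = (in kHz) 1.708e+06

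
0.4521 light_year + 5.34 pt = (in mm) 4.277e+18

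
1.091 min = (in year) 2.076e-06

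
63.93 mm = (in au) 4.273e-13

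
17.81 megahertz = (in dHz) 1.781e+08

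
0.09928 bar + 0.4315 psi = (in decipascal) 1.29e+05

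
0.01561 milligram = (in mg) 0.01561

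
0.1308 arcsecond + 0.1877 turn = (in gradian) 75.08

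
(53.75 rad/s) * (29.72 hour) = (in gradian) 3.661e+08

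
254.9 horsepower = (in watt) 1.901e+05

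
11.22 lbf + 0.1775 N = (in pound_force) 11.26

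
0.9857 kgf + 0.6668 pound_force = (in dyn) 1.263e+06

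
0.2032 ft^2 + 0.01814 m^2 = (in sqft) 0.3985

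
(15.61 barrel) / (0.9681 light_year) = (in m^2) 2.71e-16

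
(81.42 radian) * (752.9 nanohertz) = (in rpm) 0.0005854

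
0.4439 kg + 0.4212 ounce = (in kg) 0.4558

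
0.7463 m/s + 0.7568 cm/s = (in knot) 1.465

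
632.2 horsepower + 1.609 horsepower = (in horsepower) 633.8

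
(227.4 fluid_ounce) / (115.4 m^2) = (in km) 5.828e-08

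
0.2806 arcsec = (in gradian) 8.66e-05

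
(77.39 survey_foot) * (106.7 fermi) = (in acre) 6.219e-16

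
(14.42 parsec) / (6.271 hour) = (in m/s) 1.971e+13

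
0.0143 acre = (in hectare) 0.005787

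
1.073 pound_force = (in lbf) 1.073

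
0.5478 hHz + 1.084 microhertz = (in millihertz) 5.478e+04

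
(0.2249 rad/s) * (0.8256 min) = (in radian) 11.14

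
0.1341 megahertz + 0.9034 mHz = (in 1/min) 8.046e+06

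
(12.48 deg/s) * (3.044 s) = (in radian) 0.663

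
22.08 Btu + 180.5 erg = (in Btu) 22.08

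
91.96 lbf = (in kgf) 41.71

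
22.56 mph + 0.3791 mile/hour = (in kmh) 36.92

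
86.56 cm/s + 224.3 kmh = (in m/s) 63.17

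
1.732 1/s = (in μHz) 1.732e+06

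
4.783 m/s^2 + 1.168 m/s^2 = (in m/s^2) 5.951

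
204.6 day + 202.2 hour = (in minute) 3.068e+05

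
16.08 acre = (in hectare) 6.507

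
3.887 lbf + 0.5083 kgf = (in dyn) 2.227e+06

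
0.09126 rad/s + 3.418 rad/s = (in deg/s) 201.1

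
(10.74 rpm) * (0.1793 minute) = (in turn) 1.926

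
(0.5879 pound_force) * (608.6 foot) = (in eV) 3.028e+21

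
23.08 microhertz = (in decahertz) 2.308e-06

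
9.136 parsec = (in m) 2.819e+17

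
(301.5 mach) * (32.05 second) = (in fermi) 3.29e+21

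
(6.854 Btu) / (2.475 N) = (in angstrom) 2.922e+13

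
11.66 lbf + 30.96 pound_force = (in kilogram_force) 19.33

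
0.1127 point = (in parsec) 1.288e-21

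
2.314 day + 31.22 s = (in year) 0.006341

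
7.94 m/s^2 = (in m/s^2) 7.94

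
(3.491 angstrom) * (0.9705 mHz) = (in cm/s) 3.388e-11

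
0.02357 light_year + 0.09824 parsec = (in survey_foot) 1.068e+16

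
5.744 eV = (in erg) 9.203e-12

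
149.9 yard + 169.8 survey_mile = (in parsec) 8.86e-12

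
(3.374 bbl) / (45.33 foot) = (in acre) 9.594e-06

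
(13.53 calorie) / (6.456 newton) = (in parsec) 2.842e-16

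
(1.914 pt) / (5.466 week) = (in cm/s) 2.042e-08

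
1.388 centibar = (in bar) 0.01388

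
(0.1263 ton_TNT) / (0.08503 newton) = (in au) 0.04154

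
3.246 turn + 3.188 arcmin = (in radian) 20.4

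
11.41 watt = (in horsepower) 0.0153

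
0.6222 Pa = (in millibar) 0.006222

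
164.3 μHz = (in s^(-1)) 0.0001643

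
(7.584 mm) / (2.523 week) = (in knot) 9.661e-09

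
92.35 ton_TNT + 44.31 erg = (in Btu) 3.662e+08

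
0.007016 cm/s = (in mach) 2.06e-07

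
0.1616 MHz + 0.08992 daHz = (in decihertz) 1.616e+06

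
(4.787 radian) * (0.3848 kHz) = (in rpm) 1.759e+04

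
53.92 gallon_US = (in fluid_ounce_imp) 7184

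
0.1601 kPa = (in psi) 0.02322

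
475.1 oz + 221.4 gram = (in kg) 13.69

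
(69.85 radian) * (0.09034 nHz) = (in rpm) 6.026e-08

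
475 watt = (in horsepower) 0.637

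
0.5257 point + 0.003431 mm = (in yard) 0.0002066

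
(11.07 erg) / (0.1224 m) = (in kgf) 9.222e-07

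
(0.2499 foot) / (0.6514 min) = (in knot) 0.003788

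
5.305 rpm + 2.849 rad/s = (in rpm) 32.51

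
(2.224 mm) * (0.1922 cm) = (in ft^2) 4.601e-05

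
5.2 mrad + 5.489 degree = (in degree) 5.787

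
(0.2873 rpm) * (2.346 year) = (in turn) 3.543e+05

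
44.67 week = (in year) 0.8567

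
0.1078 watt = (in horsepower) 0.0001446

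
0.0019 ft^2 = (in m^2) 0.0001765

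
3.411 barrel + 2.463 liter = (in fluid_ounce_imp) 1.917e+04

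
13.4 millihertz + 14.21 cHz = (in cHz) 15.55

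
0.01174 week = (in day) 0.08218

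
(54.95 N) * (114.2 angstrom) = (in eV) 3.917e+12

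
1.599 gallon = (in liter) 6.053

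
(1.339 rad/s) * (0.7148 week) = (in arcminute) 1.99e+09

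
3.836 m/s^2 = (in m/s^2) 3.836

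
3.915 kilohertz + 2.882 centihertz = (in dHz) 3.915e+04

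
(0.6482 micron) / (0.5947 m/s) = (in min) 1.817e-08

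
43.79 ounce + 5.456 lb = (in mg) 3.716e+06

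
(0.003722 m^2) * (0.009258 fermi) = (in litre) 3.446e-17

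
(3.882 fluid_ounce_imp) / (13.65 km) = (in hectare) 8.081e-13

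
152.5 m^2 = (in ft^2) 1641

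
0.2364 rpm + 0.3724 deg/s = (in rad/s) 0.03126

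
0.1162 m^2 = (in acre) 2.871e-05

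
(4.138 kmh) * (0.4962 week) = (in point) 9.778e+08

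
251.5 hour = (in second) 9.054e+05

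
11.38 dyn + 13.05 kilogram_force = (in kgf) 13.05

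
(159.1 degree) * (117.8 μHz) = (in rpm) 0.003124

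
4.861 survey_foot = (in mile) 0.0009206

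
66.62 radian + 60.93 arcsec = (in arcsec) 1.374e+07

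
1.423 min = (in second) 85.38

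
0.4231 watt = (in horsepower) 0.0005674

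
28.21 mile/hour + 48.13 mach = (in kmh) 5.904e+04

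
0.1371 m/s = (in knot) 0.2665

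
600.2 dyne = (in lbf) 0.001349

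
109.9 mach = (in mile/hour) 8.371e+04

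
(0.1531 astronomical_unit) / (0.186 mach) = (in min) 6.027e+06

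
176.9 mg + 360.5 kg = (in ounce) 1.272e+04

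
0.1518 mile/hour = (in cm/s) 6.786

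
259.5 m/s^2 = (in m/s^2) 259.5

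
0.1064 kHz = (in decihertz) 1064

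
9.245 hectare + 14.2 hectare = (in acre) 57.93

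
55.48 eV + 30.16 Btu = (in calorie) 7605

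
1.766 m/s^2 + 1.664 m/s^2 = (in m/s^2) 3.43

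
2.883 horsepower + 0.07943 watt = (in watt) 2150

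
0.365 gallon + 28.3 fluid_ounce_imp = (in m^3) 0.002186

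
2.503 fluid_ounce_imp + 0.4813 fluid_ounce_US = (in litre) 0.08535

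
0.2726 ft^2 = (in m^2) 0.02533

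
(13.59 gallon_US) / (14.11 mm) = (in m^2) 3.646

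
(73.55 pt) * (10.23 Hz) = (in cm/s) 26.54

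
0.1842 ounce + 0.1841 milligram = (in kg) 0.005222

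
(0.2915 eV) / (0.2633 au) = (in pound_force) 2.666e-31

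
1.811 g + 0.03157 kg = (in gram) 33.38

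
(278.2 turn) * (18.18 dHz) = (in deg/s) 1.821e+05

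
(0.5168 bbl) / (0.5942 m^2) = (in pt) 392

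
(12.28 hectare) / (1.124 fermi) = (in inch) 4.301e+21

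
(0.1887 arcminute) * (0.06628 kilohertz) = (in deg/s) 0.2085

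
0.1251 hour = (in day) 0.005212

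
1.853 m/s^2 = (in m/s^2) 1.853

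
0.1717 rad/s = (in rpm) 1.64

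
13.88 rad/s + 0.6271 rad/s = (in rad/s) 14.51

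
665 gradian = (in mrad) 1.045e+04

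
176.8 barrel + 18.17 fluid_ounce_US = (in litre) 2.811e+04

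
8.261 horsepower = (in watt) 6160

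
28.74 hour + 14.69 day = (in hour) 381.3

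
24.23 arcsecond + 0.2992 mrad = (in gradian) 0.02653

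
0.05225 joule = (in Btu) 4.952e-05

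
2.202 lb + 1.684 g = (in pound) 2.206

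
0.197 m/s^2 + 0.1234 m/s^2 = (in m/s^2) 0.3204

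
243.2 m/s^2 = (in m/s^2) 243.2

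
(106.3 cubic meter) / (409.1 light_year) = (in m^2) 2.746e-17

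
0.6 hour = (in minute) 36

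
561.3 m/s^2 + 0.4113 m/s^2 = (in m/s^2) 561.7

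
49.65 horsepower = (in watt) 3.702e+04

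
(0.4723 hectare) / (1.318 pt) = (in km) 1.016e+04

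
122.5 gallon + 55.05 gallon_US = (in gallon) 177.5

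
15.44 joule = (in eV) 9.637e+19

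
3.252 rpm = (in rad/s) 0.3405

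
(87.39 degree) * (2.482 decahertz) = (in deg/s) 2169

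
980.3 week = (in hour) 1.647e+05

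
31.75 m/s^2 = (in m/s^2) 31.75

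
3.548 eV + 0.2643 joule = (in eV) 1.65e+18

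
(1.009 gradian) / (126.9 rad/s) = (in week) 2.065e-10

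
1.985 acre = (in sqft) 8.647e+04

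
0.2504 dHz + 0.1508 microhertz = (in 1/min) 1.502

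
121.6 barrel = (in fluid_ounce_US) 6.537e+05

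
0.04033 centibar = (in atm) 0.000398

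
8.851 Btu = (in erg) 9.338e+10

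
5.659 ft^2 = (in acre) 0.0001299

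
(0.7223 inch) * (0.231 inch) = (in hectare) 1.076e-08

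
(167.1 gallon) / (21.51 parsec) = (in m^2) 9.53e-19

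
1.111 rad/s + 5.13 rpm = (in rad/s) 1.648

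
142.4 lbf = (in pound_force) 142.4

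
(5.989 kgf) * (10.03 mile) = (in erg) 9.48e+12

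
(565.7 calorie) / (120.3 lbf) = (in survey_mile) 0.002748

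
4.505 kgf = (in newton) 44.18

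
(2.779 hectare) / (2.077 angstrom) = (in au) 894.4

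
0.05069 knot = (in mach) 7.658e-05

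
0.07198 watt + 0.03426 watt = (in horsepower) 0.0001425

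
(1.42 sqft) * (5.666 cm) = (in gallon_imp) 1.644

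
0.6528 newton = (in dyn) 6.528e+04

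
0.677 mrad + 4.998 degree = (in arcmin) 302.2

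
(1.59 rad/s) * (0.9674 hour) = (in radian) 5537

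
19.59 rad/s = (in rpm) 187.1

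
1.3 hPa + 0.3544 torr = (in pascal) 177.2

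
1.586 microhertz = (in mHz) 0.001586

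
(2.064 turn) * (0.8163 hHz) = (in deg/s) 6.065e+04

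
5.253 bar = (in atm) 5.184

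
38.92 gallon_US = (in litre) 147.3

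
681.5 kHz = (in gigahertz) 0.0006815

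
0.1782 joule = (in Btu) 0.0001689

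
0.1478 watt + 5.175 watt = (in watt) 5.323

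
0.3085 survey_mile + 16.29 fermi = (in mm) 4.965e+05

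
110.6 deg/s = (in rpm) 18.43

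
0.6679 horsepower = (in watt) 498.1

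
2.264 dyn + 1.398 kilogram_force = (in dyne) 1.371e+06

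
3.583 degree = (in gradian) 3.981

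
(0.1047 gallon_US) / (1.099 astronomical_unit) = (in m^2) 2.411e-15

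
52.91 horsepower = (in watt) 3.945e+04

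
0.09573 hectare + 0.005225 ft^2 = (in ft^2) 1.03e+04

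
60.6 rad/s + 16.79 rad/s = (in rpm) 739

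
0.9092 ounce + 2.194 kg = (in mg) 2.22e+06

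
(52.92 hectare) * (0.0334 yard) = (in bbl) 1.017e+05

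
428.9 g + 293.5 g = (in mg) 7.224e+05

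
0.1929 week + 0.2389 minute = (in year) 0.0037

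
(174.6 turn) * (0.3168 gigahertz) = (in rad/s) 3.475e+11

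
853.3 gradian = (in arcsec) 2.765e+06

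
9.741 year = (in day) 3555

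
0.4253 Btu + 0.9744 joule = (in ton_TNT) 1.075e-07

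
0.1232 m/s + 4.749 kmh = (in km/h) 5.193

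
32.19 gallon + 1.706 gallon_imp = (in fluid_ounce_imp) 4562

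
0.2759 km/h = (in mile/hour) 0.1714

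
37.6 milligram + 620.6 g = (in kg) 0.6206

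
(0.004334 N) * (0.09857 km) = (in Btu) 0.0004049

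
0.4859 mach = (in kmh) 595.6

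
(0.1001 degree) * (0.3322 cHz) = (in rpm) 5.542e-05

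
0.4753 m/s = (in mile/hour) 1.063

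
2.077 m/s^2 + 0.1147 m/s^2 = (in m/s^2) 2.192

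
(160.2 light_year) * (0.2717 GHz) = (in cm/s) 4.118e+28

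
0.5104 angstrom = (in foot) 1.675e-10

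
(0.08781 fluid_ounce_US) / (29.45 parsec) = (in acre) 7.061e-28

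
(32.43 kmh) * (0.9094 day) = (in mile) 439.8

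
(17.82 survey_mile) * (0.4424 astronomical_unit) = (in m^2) 1.898e+15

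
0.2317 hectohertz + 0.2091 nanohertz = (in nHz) 2.317e+10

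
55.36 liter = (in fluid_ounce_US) 1872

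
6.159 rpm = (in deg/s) 36.95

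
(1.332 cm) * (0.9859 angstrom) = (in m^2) 1.313e-12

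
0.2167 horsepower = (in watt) 161.6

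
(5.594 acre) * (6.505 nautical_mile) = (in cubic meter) 2.727e+08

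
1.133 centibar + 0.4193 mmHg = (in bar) 0.01189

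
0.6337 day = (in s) 5.475e+04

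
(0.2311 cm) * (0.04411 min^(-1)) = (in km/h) 6.116e-06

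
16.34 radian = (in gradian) 1040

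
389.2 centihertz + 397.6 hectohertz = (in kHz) 39.76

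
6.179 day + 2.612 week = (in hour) 587.1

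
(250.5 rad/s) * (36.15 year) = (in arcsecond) 5.89e+16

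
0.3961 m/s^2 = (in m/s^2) 0.3961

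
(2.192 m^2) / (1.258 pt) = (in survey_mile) 3.069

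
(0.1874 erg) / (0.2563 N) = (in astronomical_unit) 4.888e-19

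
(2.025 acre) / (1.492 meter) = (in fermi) 5.493e+18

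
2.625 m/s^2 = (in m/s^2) 2.625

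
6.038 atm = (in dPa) 6.118e+06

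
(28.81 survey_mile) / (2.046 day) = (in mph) 0.5867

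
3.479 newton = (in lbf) 0.7821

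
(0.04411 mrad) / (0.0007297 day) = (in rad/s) 6.996e-07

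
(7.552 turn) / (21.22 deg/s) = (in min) 2.135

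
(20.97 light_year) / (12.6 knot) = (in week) 5.061e+10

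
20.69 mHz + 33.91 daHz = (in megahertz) 0.0003391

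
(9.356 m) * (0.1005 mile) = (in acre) 0.3739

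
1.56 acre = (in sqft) 6.795e+04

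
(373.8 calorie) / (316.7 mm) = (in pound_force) 1110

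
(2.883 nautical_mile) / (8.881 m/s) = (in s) 601.2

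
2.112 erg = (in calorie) 5.048e-08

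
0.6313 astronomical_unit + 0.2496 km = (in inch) 3.718e+12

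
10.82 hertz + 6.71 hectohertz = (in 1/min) 4.091e+04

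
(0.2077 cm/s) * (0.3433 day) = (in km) 0.06161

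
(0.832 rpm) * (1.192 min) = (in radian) 6.231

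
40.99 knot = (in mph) 47.17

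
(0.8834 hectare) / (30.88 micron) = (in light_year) 3.024e-08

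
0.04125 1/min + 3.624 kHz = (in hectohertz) 36.24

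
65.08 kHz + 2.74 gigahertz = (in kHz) 2.74e+06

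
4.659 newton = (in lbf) 1.047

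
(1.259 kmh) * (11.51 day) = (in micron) 3.478e+11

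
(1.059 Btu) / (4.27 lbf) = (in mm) 5.882e+04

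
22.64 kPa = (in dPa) 2.264e+05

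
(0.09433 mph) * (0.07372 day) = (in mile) 0.1669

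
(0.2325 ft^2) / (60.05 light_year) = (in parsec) 1.232e-36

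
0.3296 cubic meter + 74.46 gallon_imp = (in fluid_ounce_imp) 2.351e+04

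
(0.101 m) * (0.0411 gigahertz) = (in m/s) 4.151e+06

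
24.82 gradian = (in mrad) 389.9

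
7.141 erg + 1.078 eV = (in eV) 4.457e+12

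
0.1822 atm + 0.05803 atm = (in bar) 0.2434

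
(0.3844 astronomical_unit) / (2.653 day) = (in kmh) 9.032e+05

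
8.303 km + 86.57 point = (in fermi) 8.303e+18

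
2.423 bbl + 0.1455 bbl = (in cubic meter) 0.4084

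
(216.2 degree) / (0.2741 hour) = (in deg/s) 0.2191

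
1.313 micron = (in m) 1.313e-06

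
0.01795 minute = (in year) 3.415e-08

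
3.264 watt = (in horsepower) 0.004377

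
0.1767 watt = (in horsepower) 0.000237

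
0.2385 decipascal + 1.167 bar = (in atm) 1.152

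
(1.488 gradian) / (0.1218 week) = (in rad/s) 3.173e-07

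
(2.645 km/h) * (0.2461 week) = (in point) 3.1e+08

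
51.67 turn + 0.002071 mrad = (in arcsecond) 6.696e+07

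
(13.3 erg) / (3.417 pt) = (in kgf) 0.0001125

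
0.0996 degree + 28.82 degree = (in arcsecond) 1.041e+05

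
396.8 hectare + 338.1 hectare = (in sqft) 7.91e+07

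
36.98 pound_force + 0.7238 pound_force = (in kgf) 17.1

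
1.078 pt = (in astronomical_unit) 2.542e-15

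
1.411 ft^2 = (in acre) 3.239e-05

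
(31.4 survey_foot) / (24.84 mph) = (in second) 0.8619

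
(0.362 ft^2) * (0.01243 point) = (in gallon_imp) 3.244e-05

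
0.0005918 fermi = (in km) 5.918e-22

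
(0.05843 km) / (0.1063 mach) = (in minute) 0.02691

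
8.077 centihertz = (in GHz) 8.077e-11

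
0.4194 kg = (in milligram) 4.194e+05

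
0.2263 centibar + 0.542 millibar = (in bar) 0.002805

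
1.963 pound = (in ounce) 31.41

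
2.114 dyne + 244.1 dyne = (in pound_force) 0.0005535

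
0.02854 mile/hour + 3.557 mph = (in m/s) 1.603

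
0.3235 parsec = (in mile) 6.203e+12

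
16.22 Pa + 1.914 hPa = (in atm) 0.002049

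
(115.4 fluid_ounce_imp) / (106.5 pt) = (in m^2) 0.08727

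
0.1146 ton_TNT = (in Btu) 4.545e+05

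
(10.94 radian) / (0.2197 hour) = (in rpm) 0.1321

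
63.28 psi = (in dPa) 4.363e+06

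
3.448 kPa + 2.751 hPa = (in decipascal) 3.723e+04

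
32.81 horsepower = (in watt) 2.447e+04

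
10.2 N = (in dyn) 1.02e+06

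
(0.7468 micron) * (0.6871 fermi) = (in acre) 1.268e-25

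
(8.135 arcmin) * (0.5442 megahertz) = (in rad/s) 1288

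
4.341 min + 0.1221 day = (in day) 0.1251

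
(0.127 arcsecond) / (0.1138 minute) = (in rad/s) 9.017e-08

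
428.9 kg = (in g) 4.289e+05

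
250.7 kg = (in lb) 552.7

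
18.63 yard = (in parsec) 5.521e-16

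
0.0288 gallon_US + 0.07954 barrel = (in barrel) 0.08023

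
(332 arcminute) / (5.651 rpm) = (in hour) 4.533e-05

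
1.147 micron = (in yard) 1.254e-06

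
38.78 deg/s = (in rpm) 6.463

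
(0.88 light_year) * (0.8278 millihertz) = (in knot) 1.34e+13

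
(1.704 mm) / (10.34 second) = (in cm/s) 0.01648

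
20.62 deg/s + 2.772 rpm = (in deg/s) 37.25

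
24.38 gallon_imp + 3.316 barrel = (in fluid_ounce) 2.157e+04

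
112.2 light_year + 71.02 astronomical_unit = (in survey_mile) 6.596e+14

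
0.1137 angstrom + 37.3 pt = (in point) 37.3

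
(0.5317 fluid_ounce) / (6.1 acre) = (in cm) 6.37e-08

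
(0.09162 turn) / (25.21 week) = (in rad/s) 3.776e-08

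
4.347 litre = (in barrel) 0.02734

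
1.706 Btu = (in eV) 1.123e+22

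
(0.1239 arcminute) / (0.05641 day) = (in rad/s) 7.395e-09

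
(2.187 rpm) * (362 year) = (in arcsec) 5.393e+14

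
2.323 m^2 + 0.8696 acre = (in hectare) 0.3521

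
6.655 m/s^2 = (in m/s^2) 6.655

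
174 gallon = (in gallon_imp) 144.9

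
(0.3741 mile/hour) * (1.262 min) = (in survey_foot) 41.55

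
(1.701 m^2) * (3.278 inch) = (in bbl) 0.8908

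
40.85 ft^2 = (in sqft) 40.85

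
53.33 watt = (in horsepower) 0.07152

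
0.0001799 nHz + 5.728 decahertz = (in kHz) 0.05728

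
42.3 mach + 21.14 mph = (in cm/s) 1.441e+06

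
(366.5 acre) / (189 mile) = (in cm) 487.6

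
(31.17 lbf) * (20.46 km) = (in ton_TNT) 0.000678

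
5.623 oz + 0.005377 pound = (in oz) 5.709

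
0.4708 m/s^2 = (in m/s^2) 0.4708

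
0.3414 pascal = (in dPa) 3.414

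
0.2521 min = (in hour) 0.004202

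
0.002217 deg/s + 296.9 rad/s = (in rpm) 2835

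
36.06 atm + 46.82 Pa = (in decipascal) 3.654e+07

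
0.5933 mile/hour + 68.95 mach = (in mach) 68.95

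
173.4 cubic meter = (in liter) 1.734e+05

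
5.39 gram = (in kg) 0.00539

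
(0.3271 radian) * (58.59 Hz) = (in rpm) 183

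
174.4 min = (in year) 0.0003318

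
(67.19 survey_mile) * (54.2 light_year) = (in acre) 1.37e+19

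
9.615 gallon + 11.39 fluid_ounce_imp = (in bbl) 0.231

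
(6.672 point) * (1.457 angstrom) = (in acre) 8.474e-17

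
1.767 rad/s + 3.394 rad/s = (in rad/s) 5.161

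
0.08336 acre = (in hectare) 0.03373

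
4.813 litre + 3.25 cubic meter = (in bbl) 20.47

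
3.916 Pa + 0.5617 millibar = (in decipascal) 600.9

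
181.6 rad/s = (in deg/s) 1.04e+04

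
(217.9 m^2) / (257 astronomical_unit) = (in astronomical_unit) 3.789e-23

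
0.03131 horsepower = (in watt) 23.35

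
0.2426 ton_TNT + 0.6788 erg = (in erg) 1.015e+16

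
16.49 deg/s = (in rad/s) 0.2878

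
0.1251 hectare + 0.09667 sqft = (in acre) 0.3091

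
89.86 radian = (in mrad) 8.986e+04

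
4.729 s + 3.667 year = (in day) 1338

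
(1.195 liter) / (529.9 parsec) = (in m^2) 7.308e-23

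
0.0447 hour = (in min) 2.682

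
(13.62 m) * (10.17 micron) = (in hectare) 1.385e-08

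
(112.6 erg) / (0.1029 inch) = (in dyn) 430.8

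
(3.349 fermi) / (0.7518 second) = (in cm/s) 4.455e-13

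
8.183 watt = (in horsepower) 0.01097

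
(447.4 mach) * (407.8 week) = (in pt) 1.065e+17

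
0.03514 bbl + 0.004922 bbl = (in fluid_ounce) 215.4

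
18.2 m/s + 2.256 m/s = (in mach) 0.06008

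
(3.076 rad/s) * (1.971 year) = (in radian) 1.912e+08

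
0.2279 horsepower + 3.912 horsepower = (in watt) 3087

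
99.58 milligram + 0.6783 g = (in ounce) 0.02744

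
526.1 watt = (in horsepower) 0.7055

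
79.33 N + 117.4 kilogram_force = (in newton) 1231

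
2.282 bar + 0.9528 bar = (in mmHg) 2426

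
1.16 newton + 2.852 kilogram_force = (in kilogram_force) 2.97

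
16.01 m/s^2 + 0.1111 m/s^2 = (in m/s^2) 16.12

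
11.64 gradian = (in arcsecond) 3.771e+04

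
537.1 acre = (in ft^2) 2.34e+07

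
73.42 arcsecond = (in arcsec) 73.42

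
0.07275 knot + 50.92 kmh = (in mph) 31.72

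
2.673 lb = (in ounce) 42.77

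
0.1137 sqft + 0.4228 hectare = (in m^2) 4228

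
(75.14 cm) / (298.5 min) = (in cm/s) 0.004195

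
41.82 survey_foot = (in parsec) 4.131e-16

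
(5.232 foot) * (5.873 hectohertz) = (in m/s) 936.6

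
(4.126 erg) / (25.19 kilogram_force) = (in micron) 0.00167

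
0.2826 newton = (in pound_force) 0.06353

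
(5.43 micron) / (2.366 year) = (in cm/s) 7.277e-12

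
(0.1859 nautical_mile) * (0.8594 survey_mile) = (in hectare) 47.62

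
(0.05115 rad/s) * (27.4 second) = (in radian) 1.402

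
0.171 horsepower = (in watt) 127.5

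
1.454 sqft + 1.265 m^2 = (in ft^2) 15.07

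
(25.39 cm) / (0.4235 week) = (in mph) 2.217e-06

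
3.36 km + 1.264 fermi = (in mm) 3.36e+06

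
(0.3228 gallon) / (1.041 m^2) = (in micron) 1174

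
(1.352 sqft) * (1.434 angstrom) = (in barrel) 1.133e-10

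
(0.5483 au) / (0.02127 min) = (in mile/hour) 1.438e+11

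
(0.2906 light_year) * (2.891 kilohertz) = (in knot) 1.545e+19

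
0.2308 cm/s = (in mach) 6.778e-06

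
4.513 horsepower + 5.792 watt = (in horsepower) 4.521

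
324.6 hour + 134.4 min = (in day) 13.62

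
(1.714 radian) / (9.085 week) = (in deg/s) 1.787e-05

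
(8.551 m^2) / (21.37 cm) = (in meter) 40.01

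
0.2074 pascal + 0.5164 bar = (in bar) 0.5164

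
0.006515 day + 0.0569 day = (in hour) 1.522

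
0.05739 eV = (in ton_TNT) 2.198e-30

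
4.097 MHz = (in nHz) 4.097e+15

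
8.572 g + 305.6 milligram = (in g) 8.878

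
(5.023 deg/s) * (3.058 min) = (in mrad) 1.609e+04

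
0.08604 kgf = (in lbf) 0.1897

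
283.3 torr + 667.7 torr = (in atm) 1.251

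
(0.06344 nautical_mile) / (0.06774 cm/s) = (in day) 2.007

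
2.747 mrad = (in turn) 0.0004372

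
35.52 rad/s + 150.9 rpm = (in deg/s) 2941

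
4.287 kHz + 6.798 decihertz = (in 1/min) 2.573e+05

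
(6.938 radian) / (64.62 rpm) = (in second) 1.025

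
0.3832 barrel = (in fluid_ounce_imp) 2144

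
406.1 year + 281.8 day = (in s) 1.283e+10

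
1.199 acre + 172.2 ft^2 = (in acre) 1.203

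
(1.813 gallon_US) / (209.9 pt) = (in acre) 2.29e-05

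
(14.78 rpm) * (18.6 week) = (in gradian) 1.108e+09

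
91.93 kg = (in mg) 9.193e+07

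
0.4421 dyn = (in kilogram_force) 4.508e-07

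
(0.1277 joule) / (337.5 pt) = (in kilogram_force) 0.1094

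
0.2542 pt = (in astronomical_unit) 5.994e-16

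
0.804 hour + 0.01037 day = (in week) 0.006267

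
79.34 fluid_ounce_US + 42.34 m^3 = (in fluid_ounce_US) 1.432e+06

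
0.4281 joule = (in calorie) 0.1023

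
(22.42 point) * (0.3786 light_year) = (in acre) 7e+09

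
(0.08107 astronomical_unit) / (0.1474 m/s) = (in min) 1.371e+09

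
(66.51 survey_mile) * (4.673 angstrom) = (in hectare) 5.002e-09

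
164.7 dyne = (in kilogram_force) 0.0001679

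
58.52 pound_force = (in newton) 260.3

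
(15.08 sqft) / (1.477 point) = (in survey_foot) 8821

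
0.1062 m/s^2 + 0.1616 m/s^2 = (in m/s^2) 0.2678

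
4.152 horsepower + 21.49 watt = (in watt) 3118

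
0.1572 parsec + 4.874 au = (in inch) 1.91e+17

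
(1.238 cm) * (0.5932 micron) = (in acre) 1.815e-12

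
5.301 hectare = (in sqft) 5.706e+05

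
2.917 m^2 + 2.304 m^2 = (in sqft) 56.2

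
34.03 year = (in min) 1.789e+07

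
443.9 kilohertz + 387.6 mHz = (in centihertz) 4.439e+07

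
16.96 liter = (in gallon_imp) 3.731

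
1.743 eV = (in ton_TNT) 6.674e-29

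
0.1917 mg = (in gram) 0.0001917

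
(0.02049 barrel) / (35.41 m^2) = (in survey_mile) 5.716e-08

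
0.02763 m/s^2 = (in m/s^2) 0.02763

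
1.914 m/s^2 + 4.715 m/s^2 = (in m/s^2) 6.629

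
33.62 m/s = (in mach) 0.09874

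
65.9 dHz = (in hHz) 0.0659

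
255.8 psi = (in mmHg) 1.323e+04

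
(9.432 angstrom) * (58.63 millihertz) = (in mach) 1.624e-13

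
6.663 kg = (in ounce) 235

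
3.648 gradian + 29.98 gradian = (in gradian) 33.63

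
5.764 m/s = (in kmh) 20.75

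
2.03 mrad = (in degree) 0.1163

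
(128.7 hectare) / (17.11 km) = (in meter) 75.22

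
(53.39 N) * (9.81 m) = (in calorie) 125.2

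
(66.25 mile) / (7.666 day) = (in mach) 0.0004728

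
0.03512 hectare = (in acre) 0.08678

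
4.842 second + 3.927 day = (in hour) 94.25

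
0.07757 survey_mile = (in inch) 4915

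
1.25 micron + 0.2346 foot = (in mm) 71.51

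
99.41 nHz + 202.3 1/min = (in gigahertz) 3.372e-09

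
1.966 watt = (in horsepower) 0.002636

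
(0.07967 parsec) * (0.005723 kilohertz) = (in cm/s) 1.407e+18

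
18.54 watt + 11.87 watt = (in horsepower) 0.04078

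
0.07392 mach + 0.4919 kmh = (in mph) 56.61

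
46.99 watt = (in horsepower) 0.06301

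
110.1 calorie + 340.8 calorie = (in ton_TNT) 4.509e-07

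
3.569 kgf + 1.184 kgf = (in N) 46.61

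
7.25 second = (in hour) 0.002014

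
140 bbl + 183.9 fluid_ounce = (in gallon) 5881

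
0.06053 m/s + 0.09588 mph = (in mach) 0.0003036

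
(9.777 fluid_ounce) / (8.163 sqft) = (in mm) 0.3813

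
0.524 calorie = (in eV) 1.368e+19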